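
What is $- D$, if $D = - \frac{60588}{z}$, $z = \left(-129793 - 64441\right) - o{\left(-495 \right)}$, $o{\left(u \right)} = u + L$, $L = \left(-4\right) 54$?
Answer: $- \frac{5508}{17593} \approx -0.31308$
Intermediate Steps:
$L = -216$
$o{\left(u \right)} = -216 + u$ ($o{\left(u \right)} = u - 216 = -216 + u$)
$z = -193523$ ($z = \left(-129793 - 64441\right) - \left(-216 - 495\right) = \left(-129793 - 64441\right) - -711 = -194234 + 711 = -193523$)
$D = \frac{5508}{17593}$ ($D = - \frac{60588}{-193523} = \left(-60588\right) \left(- \frac{1}{193523}\right) = \frac{5508}{17593} \approx 0.31308$)
$- D = \left(-1\right) \frac{5508}{17593} = - \frac{5508}{17593}$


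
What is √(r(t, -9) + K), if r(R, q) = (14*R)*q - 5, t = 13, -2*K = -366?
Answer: 2*I*√365 ≈ 38.21*I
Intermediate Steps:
K = 183 (K = -½*(-366) = 183)
r(R, q) = -5 + 14*R*q (r(R, q) = 14*R*q - 5 = -5 + 14*R*q)
√(r(t, -9) + K) = √((-5 + 14*13*(-9)) + 183) = √((-5 - 1638) + 183) = √(-1643 + 183) = √(-1460) = 2*I*√365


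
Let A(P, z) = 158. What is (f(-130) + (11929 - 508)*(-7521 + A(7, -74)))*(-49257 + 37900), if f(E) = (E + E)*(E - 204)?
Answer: 954055948931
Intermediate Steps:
f(E) = 2*E*(-204 + E) (f(E) = (2*E)*(-204 + E) = 2*E*(-204 + E))
(f(-130) + (11929 - 508)*(-7521 + A(7, -74)))*(-49257 + 37900) = (2*(-130)*(-204 - 130) + (11929 - 508)*(-7521 + 158))*(-49257 + 37900) = (2*(-130)*(-334) + 11421*(-7363))*(-11357) = (86840 - 84092823)*(-11357) = -84005983*(-11357) = 954055948931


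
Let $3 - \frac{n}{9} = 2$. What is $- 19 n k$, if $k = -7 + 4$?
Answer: $513$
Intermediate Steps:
$n = 9$ ($n = 27 - 18 = 9$)
$k = -3$
$- 19 n k = \left(-19\right) 9 \left(-3\right) = \left(-171\right) \left(-3\right) = 513$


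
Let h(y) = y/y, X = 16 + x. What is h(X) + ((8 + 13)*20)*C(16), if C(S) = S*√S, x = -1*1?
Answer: 26881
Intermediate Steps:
x = -1
C(S) = S^(3/2)
X = 15 (X = 16 - 1 = 15)
h(y) = 1
h(X) + ((8 + 13)*20)*C(16) = 1 + ((8 + 13)*20)*16^(3/2) = 1 + (21*20)*64 = 1 + 420*64 = 1 + 26880 = 26881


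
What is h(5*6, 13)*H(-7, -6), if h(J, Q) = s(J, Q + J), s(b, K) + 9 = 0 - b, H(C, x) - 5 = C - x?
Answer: -156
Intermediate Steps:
H(C, x) = 5 + C - x (H(C, x) = 5 + (C - x) = 5 + C - x)
s(b, K) = -9 - b (s(b, K) = -9 + (0 - b) = -9 - b)
h(J, Q) = -9 - J
h(5*6, 13)*H(-7, -6) = (-9 - 5*6)*(5 - 7 - 1*(-6)) = (-9 - 1*30)*(5 - 7 + 6) = (-9 - 30)*4 = -39*4 = -156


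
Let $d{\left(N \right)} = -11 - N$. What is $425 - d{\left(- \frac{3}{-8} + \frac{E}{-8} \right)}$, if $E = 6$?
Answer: $\frac{3485}{8} \approx 435.63$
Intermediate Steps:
$425 - d{\left(- \frac{3}{-8} + \frac{E}{-8} \right)} = 425 - \left(-11 - \left(- \frac{3}{-8} + \frac{6}{-8}\right)\right) = 425 - \left(-11 - \left(\left(-3\right) \left(- \frac{1}{8}\right) + 6 \left(- \frac{1}{8}\right)\right)\right) = 425 - \left(-11 - \left(\frac{3}{8} - \frac{3}{4}\right)\right) = 425 - \left(-11 - - \frac{3}{8}\right) = 425 - \left(-11 + \frac{3}{8}\right) = 425 - - \frac{85}{8} = 425 + \frac{85}{8} = \frac{3485}{8}$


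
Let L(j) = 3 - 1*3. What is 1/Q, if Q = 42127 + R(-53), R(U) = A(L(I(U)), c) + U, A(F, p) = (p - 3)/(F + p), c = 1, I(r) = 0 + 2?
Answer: 1/42072 ≈ 2.3769e-5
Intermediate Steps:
I(r) = 2
L(j) = 0 (L(j) = 3 - 3 = 0)
A(F, p) = (-3 + p)/(F + p)
R(U) = -2 + U (R(U) = (-3 + 1)/(0 + 1) + U = -2/1 + U = 1*(-2) + U = -2 + U)
Q = 42072 (Q = 42127 + (-2 - 53) = 42127 - 55 = 42072)
1/Q = 1/42072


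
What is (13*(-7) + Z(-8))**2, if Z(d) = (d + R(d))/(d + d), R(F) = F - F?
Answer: 32761/4 ≈ 8190.3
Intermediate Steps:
R(F) = 0
Z(d) = 1/2 (Z(d) = (d + 0)/(d + d) = d/((2*d)) = d*(1/(2*d)) = 1/2)
(13*(-7) + Z(-8))**2 = (13*(-7) + 1/2)**2 = (-91 + 1/2)**2 = (-181/2)**2 = 32761/4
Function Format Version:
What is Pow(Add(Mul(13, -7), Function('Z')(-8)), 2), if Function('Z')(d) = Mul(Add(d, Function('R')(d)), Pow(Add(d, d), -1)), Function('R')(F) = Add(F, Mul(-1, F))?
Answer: Rational(32761, 4) ≈ 8190.3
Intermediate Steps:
Function('R')(F) = 0
Function('Z')(d) = Rational(1, 2) (Function('Z')(d) = Mul(Add(d, 0), Pow(Add(d, d), -1)) = Mul(d, Pow(Mul(2, d), -1)) = Mul(d, Mul(Rational(1, 2), Pow(d, -1))) = Rational(1, 2))
Pow(Add(Mul(13, -7), Function('Z')(-8)), 2) = Pow(Add(Mul(13, -7), Rational(1, 2)), 2) = Pow(Add(-91, Rational(1, 2)), 2) = Pow(Rational(-181, 2), 2) = Rational(32761, 4)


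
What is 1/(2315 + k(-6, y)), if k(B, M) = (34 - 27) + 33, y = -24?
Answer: 1/2355 ≈ 0.00042463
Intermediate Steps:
k(B, M) = 40 (k(B, M) = 7 + 33 = 40)
1/(2315 + k(-6, y)) = 1/(2315 + 40) = 1/2355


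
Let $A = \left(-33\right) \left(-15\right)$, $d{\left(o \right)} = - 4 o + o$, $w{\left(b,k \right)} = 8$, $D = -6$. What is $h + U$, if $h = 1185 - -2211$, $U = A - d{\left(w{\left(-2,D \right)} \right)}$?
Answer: $3915$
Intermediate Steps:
$d{\left(o \right)} = - 3 o$
$A = 495$
$U = 519$ ($U = 495 - \left(-3\right) 8 = 495 - -24 = 495 + 24 = 519$)
$h = 3396$ ($h = 1185 + 2211 = 3396$)
$h + U = 3396 + 519 = 3915$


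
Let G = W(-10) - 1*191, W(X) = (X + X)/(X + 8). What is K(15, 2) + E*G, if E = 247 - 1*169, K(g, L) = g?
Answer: -14103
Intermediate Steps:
W(X) = 2*X/(8 + X) (W(X) = (2*X)/(8 + X) = 2*X/(8 + X))
G = -181 (G = 2*(-10)/(8 - 10) - 1*191 = 2*(-10)/(-2) - 191 = 2*(-10)*(-1/2) - 191 = 10 - 191 = -181)
E = 78 (E = 247 - 169 = 78)
K(15, 2) + E*G = 15 + 78*(-181) = 15 - 14118 = -14103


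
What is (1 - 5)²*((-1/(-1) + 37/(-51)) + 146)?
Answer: 119360/51 ≈ 2340.4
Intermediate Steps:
(1 - 5)²*((-1/(-1) + 37/(-51)) + 146) = (-4)²*((-1*(-1) + 37*(-1/51)) + 146) = 16*((1 - 37/51) + 146) = 16*(14/51 + 146) = 16*(7460/51) = 119360/51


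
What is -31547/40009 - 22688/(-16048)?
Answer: 25091121/40129027 ≈ 0.62526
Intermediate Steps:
-31547/40009 - 22688/(-16048) = -31547*1/40009 - 22688*(-1/16048) = -31547/40009 + 1418/1003 = 25091121/40129027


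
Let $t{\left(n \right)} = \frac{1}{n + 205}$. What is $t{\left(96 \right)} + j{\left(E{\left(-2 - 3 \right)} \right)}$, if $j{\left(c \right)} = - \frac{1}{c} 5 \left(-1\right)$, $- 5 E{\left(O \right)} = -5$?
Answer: $\frac{1506}{301} \approx 5.0033$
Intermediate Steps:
$E{\left(O \right)} = 1$ ($E{\left(O \right)} = \left(- \frac{1}{5}\right) \left(-5\right) = 1$)
$t{\left(n \right)} = \frac{1}{205 + n}$
$j{\left(c \right)} = \frac{5}{c}$ ($j{\left(c \right)} = - \frac{5}{c} \left(-1\right) = \frac{5}{c}$)
$t{\left(96 \right)} + j{\left(E{\left(-2 - 3 \right)} \right)} = \frac{1}{205 + 96} + \frac{5}{1} = \frac{1}{301} + 5 \cdot 1 = \frac{1}{301} + 5 = \frac{1506}{301}$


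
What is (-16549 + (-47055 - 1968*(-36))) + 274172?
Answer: 281416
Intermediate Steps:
(-16549 + (-47055 - 1968*(-36))) + 274172 = (-16549 + (-47055 - 1*(-70848))) + 274172 = (-16549 + (-47055 + 70848)) + 274172 = (-16549 + 23793) + 274172 = 7244 + 274172 = 281416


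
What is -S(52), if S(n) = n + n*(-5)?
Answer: 208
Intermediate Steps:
S(n) = -4*n (S(n) = n - 5*n = -4*n)
-S(52) = -(-4)*52 = -1*(-208) = 208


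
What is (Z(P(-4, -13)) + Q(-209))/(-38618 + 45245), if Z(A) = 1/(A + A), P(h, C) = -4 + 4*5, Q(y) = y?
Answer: -2229/70688 ≈ -0.031533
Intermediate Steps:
P(h, C) = 16 (P(h, C) = -4 + 20 = 16)
Z(A) = 1/(2*A)
(Z(P(-4, -13)) + Q(-209))/(-38618 + 45245) = ((½)/16 - 209)/(-38618 + 45245) = ((½)*(1/16) - 209)/6627 = (1/32 - 209)*(1/6627) = -6687/32*1/6627 = -2229/70688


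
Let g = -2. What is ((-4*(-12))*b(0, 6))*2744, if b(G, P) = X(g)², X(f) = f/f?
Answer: 131712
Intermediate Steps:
X(f) = 1
b(G, P) = 1 (b(G, P) = 1² = 1)
((-4*(-12))*b(0, 6))*2744 = (-4*(-12)*1)*2744 = (48*1)*2744 = 48*2744 = 131712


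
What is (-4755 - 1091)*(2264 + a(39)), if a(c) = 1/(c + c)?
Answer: -516181339/39 ≈ -1.3235e+7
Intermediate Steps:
a(c) = 1/(2*c)
(-4755 - 1091)*(2264 + a(39)) = (-4755 - 1091)*(2264 + (½)/39) = -5846*(2264 + (½)*(1/39)) = -5846*(2264 + 1/78) = -5846*176593/78 = -516181339/39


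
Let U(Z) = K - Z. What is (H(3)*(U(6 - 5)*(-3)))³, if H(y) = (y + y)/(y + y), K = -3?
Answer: 1728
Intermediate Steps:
H(y) = 1 (H(y) = (2*y)/((2*y)) = (2*y)*(1/(2*y)) = 1)
U(Z) = -3 - Z
(H(3)*(U(6 - 5)*(-3)))³ = (1*((-3 - (6 - 5))*(-3)))³ = (1*((-3 - 1*1)*(-3)))³ = (1*((-3 - 1)*(-3)))³ = (1*(-4*(-3)))³ = (1*12)³ = 12³ = 1728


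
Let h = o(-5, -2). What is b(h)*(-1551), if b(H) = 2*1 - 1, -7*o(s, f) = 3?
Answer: -1551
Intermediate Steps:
o(s, f) = -3/7 (o(s, f) = -1/7*3 = -3/7)
h = -3/7 ≈ -0.42857
b(H) = 1 (b(H) = 2 - 1 = 1)
b(h)*(-1551) = 1*(-1551) = -1551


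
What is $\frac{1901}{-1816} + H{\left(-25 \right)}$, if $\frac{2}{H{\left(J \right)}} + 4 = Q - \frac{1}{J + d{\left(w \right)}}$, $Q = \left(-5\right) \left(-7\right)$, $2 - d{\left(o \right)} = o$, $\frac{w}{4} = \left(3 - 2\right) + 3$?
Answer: $- \frac{1079281}{1098680} \approx -0.98234$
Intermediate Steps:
$w = 16$ ($w = 4 \left(\left(3 - 2\right) + 3\right) = 4 \left(1 + 3\right) = 4 \cdot 4 = 16$)
$d{\left(o \right)} = 2 - o$
$Q = 35$
$H{\left(J \right)} = \frac{2}{31 - \frac{1}{-14 + J}}$ ($H{\left(J \right)} = \frac{2}{-4 + \left(35 - \frac{1}{J + \left(2 - 16\right)}\right)} = \frac{2}{-4 + \left(35 - \frac{1}{J - 14}\right)} = \frac{2}{-4 + \left(35 - \frac{1}{-14 + J}\right)} = \frac{2}{31 - \frac{1}{-14 + J}}$)
$\frac{1901}{-1816} + H{\left(-25 \right)} = \frac{1901}{-1816} + \frac{2 \left(14 - -25\right)}{435 - -775} = 1901 \left(- \frac{1}{1816}\right) + \frac{2 \left(14 + 25\right)}{435 + 775} = - \frac{1901}{1816} + 2 \cdot \frac{1}{1210} \cdot 39 = - \frac{1901}{1816} + \frac{39}{605} = - \frac{1079281}{1098680}$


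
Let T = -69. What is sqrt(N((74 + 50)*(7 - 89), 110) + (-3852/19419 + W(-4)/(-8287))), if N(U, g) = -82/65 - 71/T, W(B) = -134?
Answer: I*sqrt(24005593420677990813705)/240583253235 ≈ 0.64401*I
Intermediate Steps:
N(U, g) = -1043/4485 (N(U, g) = -82/65 - 71/(-69) = -82*1/65 - 71*(-1/69) = -82/65 + 71/69 = -1043/4485)
sqrt(N((74 + 50)*(7 - 89), 110) + (-3852/19419 + W(-4)/(-8287))) = sqrt(-1043/4485 + (-3852/19419 - 134/(-8287))) = sqrt(-1043/4485 + (-3852*1/19419 - 134*(-1/8287))) = sqrt(-1043/4485 + (-1284/6473 + 134/8287)) = sqrt(-1043/4485 - 9773126/53641751) = sqrt(-99780816403/240583253235) = I*sqrt(24005593420677990813705)/240583253235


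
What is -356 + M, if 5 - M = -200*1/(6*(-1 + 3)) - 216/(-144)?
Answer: -2015/6 ≈ -335.83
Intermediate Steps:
M = 121/6 (M = 5 - (-200*1/(6*(-1 + 3)) - 216/(-144)) = 5 - (-200/(6*2) - 216*(-1/144)) = 5 - (-200/12 + 3/2) = 5 - (-200*1/12 + 3/2) = 5 - (-50/3 + 3/2) = 5 - 1*(-91/6) = 5 + 91/6 = 121/6 ≈ 20.167)
-356 + M = -356 + 121/6 = -2015/6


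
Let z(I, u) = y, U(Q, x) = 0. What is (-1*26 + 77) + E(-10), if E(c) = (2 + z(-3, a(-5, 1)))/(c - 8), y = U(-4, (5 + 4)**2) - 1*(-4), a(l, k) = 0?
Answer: 152/3 ≈ 50.667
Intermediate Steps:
y = 4 (y = 0 - 1*(-4) = 0 + 4 = 4)
z(I, u) = 4
E(c) = 6/(-8 + c) (E(c) = (2 + 4)/(c - 8) = 6/(-8 + c))
(-1*26 + 77) + E(-10) = (-1*26 + 77) + 6/(-8 - 10) = (-26 + 77) + 6/(-18) = 51 + 6*(-1/18) = 51 - 1/3 = 152/3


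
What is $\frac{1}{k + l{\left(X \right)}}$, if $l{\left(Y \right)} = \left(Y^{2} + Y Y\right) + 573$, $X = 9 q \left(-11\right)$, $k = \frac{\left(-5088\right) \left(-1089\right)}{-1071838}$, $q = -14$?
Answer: $\frac{535919}{2059300821819} \approx 2.6024 \cdot 10^{-7}$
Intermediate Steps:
$k = - \frac{2770416}{535919}$ ($k = 5540832 \left(- \frac{1}{1071838}\right) = - \frac{2770416}{535919} \approx -5.1695$)
$X = 1386$ ($X = 9 \left(-14\right) \left(-11\right) = \left(-126\right) \left(-11\right) = 1386$)
$l{\left(Y \right)} = 573 + 2 Y^{2}$ ($l{\left(Y \right)} = \left(Y^{2} + Y^{2}\right) + 573 = 2 Y^{2} + 573 = 573 + 2 Y^{2}$)
$\frac{1}{k + l{\left(X \right)}} = \frac{1}{- \frac{2770416}{535919} + \left(573 + 2 \cdot 1386^{2}\right)} = \frac{1}{- \frac{2770416}{535919} + \left(573 + 2 \cdot 1920996\right)} = \frac{1}{- \frac{2770416}{535919} + \left(573 + 3841992\right)} = \frac{1}{- \frac{2770416}{535919} + 3842565} = \frac{1}{\frac{2059300821819}{535919}} = \frac{535919}{2059300821819}$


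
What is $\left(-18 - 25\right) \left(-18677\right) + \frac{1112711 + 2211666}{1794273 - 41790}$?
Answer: $\frac{1407441698990}{1752483} \approx 8.0311 \cdot 10^{5}$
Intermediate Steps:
$\left(-18 - 25\right) \left(-18677\right) + \frac{1112711 + 2211666}{1794273 - 41790} = \left(-43\right) \left(-18677\right) + \frac{3324377}{1752483} = 803111 + 3324377 \cdot \frac{1}{1752483} = 803111 + \frac{3324377}{1752483} = \frac{1407441698990}{1752483}$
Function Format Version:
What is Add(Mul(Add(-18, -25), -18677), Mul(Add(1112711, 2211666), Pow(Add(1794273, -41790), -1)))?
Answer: Rational(1407441698990, 1752483) ≈ 8.0311e+5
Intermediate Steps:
Add(Mul(Add(-18, -25), -18677), Mul(Add(1112711, 2211666), Pow(Add(1794273, -41790), -1))) = Add(Mul(-43, -18677), Mul(3324377, Pow(1752483, -1))) = Add(803111, Mul(3324377, Rational(1, 1752483))) = Add(803111, Rational(3324377, 1752483)) = Rational(1407441698990, 1752483)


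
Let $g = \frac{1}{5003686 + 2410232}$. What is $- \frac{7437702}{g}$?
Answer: $-55142512736436$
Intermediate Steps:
$g = \frac{1}{7413918} \approx 1.3488 \cdot 10^{-7}$
$- \frac{7437702}{g} = - 7437702 \frac{1}{\frac{1}{7413918}} = \left(-7437702\right) 7413918 = -55142512736436$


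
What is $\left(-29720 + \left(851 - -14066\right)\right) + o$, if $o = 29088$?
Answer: $14285$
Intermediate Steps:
$\left(-29720 + \left(851 - -14066\right)\right) + o = \left(-29720 + \left(851 - -14066\right)\right) + 29088 = \left(-29720 + \left(851 + 14066\right)\right) + 29088 = \left(-29720 + 14917\right) + 29088 = -14803 + 29088 = 14285$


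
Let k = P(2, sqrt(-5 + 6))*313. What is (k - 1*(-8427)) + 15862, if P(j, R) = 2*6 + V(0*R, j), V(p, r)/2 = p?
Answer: 28045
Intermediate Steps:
V(p, r) = 2*p
P(j, R) = 12 (P(j, R) = 2*6 + 2*(0*R) = 12 + 2*0 = 12 + 0 = 12)
k = 3756 (k = 12*313 = 3756)
(k - 1*(-8427)) + 15862 = (3756 - 1*(-8427)) + 15862 = (3756 + 8427) + 15862 = 12183 + 15862 = 28045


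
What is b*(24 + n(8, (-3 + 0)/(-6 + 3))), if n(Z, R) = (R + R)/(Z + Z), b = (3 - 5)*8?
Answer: -386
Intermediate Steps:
b = -16 (b = -2*8 = -16)
n(Z, R) = R/Z (n(Z, R) = (2*R)/((2*Z)) = (2*R)*(1/(2*Z)) = R/Z)
b*(24 + n(8, (-3 + 0)/(-6 + 3))) = -16*(24 + ((-3 + 0)/(-6 + 3))/8) = -16*(24 - 3/(-3)*(⅛)) = -16*(24 - 3*(-⅓)*(⅛)) = -16*(24 + 1*(⅛)) = -16*(24 + ⅛) = -16*193/8 = -386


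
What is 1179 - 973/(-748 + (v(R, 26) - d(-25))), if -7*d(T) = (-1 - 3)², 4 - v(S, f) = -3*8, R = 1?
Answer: 5930107/5024 ≈ 1180.4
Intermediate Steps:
v(S, f) = 28 (v(S, f) = 4 - (-3)*8 = 4 - 1*(-24) = 4 + 24 = 28)
d(T) = -16/7 (d(T) = -(-1 - 3)²/7 = -⅐*(-4)² = -⅐*16 = -16/7)
1179 - 973/(-748 + (v(R, 26) - d(-25))) = 1179 - 973/(-748 + (28 - 1*(-16/7))) = 1179 - 973/(-748 + (28 + 16/7)) = 1179 - 973/(-748 + 212/7) = 1179 - 973/(-5024/7) = 1179 - 7/5024*(-973) = 1179 + 6811/5024 = 5930107/5024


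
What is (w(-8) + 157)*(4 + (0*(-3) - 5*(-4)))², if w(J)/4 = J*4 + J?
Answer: -1728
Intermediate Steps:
w(J) = 20*J (w(J) = 4*(J*4 + J) = 4*(4*J + J) = 4*(5*J) = 20*J)
(w(-8) + 157)*(4 + (0*(-3) - 5*(-4)))² = (20*(-8) + 157)*(4 + (0*(-3) - 5*(-4)))² = (-160 + 157)*(4 + (0 + 20))² = -3*(4 + 20)² = -3*24² = -3*576 = -1728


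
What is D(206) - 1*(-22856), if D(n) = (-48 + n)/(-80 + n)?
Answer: 1440007/63 ≈ 22857.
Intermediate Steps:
D(n) = (-48 + n)/(-80 + n)
D(206) - 1*(-22856) = (-48 + 206)/(-80 + 206) - 1*(-22856) = 158/126 + 22856 = (1/126)*158 + 22856 = 79/63 + 22856 = 1440007/63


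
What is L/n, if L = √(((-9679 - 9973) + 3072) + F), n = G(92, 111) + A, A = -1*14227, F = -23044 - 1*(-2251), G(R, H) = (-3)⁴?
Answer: -I*√37373/14146 ≈ -0.013666*I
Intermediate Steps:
G(R, H) = 81
F = -20793 (F = -23044 + 2251 = -20793)
A = -14227
n = -14146 (n = 81 - 14227 = -14146)
L = I*√37373 (L = √(((-9679 - 9973) + 3072) - 20793) = √((-19652 + 3072) - 20793) = √(-16580 - 20793) = √(-37373) = I*√37373 ≈ 193.32*I)
L/n = (I*√37373)/(-14146) = (I*√37373)*(-1/14146) = -I*√37373/14146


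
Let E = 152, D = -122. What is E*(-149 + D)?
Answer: -41192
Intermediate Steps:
E*(-149 + D) = 152*(-149 - 122) = 152*(-271) = -41192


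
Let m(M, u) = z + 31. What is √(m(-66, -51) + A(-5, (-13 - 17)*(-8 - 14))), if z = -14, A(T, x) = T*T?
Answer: √42 ≈ 6.4807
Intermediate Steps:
A(T, x) = T²
m(M, u) = 17 (m(M, u) = -14 + 31 = 17)
√(m(-66, -51) + A(-5, (-13 - 17)*(-8 - 14))) = √(17 + (-5)²) = √(17 + 25) = √42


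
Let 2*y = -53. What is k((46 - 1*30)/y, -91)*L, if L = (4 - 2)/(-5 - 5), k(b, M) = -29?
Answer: 29/5 ≈ 5.8000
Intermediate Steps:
y = -53/2 (y = (1/2)*(-53) = -53/2 ≈ -26.500)
L = -1/5 (L = 2/(-10) = 2*(-1/10) = -1/5 ≈ -0.20000)
k((46 - 1*30)/y, -91)*L = -29*(-1/5) = 29/5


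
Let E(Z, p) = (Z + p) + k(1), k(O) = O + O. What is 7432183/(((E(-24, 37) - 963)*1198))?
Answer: -7432183/1135704 ≈ -6.5441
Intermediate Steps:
k(O) = 2*O
E(Z, p) = 2 + Z + p (E(Z, p) = (Z + p) + 2*1 = (Z + p) + 2 = 2 + Z + p)
7432183/(((E(-24, 37) - 963)*1198)) = 7432183/((((2 - 24 + 37) - 963)*1198)) = 7432183/(((15 - 963)*1198)) = 7432183/((-948*1198)) = 7432183/(-1135704) = 7432183*(-1/1135704) = -7432183/1135704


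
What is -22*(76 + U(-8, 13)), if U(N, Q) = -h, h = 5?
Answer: -1562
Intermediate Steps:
U(N, Q) = -5 (U(N, Q) = -1*5 = -5)
-22*(76 + U(-8, 13)) = -22*(76 - 5) = -22*71 = -1562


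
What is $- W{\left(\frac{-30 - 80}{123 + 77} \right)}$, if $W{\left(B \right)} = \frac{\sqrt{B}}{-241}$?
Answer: $\frac{i \sqrt{55}}{2410} \approx 0.0030773 i$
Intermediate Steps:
$W{\left(B \right)} = - \frac{\sqrt{B}}{241}$
$- W{\left(\frac{-30 - 80}{123 + 77} \right)} = - \frac{\left(-1\right) \sqrt{\frac{-30 - 80}{123 + 77}}}{241} = - \frac{\left(-1\right) \sqrt{- \frac{110}{200}}}{241} = - \frac{\left(-1\right) \sqrt{\left(-110\right) \frac{1}{200}}}{241} = - \frac{\left(-1\right) \sqrt{- \frac{11}{20}}}{241} = - \frac{\left(-1\right) \frac{i \sqrt{55}}{10}}{241} = - \frac{\left(-1\right) i \sqrt{55}}{2410} = \frac{i \sqrt{55}}{2410}$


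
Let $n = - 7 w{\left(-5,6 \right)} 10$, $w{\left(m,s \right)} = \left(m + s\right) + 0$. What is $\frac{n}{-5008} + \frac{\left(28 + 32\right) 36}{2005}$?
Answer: $\frac{1095763}{1004104} \approx 1.0913$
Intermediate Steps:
$w{\left(m,s \right)} = m + s$
$n = -70$ ($n = - 7 \left(-5 + 6\right) 10 = \left(-7\right) 1 \cdot 10 = \left(-7\right) 10 = -70$)
$\frac{n}{-5008} + \frac{\left(28 + 32\right) 36}{2005} = - \frac{70}{-5008} + \frac{\left(28 + 32\right) 36}{2005} = \left(-70\right) \left(- \frac{1}{5008}\right) + 60 \cdot 36 \cdot \frac{1}{2005} = \frac{35}{2504} + 2160 \cdot \frac{1}{2005} = \frac{35}{2504} + \frac{432}{401} = \frac{1095763}{1004104}$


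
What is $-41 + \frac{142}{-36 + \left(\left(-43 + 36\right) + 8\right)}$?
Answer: $- \frac{1577}{35} \approx -45.057$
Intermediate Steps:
$-41 + \frac{142}{-36 + \left(\left(-43 + 36\right) + 8\right)} = -41 + \frac{142}{-36 + \left(-7 + 8\right)} = -41 + \frac{142}{-36 + 1} = -41 + \frac{142}{-35} = -41 + 142 \left(- \frac{1}{35}\right) = -41 - \frac{142}{35} = - \frac{1577}{35}$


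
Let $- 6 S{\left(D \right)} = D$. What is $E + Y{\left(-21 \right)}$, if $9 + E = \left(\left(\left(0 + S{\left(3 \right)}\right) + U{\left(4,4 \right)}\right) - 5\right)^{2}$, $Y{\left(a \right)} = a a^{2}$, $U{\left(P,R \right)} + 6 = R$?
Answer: $- \frac{36855}{4} \approx -9213.8$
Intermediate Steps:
$S{\left(D \right)} = - \frac{D}{6}$
$U{\left(P,R \right)} = -6 + R$
$Y{\left(a \right)} = a^{3}$
$E = \frac{189}{4}$ ($E = -9 + \left(\left(\left(0 - \frac{1}{2}\right) + \left(-6 + 4\right)\right) - 5\right)^{2} = -9 + \left(\left(\left(0 - \frac{1}{2}\right) - 2\right) - 5\right)^{2} = -9 + \left(\left(- \frac{1}{2} - 2\right) - 5\right)^{2} = -9 + \left(- \frac{5}{2} - 5\right)^{2} = -9 + \left(- \frac{15}{2}\right)^{2} = -9 + \frac{225}{4} = \frac{189}{4} \approx 47.25$)
$E + Y{\left(-21 \right)} = \frac{189}{4} + \left(-21\right)^{3} = \frac{189}{4} - 9261 = - \frac{36855}{4}$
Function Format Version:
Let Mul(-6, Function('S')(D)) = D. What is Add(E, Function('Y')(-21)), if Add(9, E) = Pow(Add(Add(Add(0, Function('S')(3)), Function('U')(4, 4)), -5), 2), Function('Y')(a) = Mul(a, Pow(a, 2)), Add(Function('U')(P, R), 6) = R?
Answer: Rational(-36855, 4) ≈ -9213.8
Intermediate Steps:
Function('S')(D) = Mul(Rational(-1, 6), D)
Function('U')(P, R) = Add(-6, R)
Function('Y')(a) = Pow(a, 3)
E = Rational(189, 4) (E = Add(-9, Pow(Add(Add(Add(0, Mul(Rational(-1, 6), 3)), Add(-6, 4)), -5), 2)) = Add(-9, Pow(Add(Add(Add(0, Rational(-1, 2)), -2), -5), 2)) = Add(-9, Pow(Add(Add(Rational(-1, 2), -2), -5), 2)) = Add(-9, Pow(Add(Rational(-5, 2), -5), 2)) = Add(-9, Pow(Rational(-15, 2), 2)) = Add(-9, Rational(225, 4)) = Rational(189, 4) ≈ 47.250)
Add(E, Function('Y')(-21)) = Add(Rational(189, 4), Pow(-21, 3)) = Add(Rational(189, 4), -9261) = Rational(-36855, 4)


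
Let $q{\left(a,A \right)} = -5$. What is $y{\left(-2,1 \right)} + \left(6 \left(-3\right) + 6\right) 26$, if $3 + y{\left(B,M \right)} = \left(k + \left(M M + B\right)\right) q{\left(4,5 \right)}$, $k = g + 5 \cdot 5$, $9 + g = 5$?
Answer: $-415$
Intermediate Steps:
$g = -4$ ($g = -9 + 5 = -4$)
$k = 21$ ($k = -4 + 5 \cdot 5 = -4 + 25 = 21$)
$y{\left(B,M \right)} = -108 - 5 B - 5 M^{2}$ ($y{\left(B,M \right)} = -3 + \left(21 + \left(M M + B\right)\right) \left(-5\right) = -3 + \left(21 + \left(M^{2} + B\right)\right) \left(-5\right) = -3 + \left(21 + \left(B + M^{2}\right)\right) \left(-5\right) = -3 + \left(21 + B + M^{2}\right) \left(-5\right) = -3 - \left(105 + 5 B + 5 M^{2}\right) = -108 - 5 B - 5 M^{2}$)
$y{\left(-2,1 \right)} + \left(6 \left(-3\right) + 6\right) 26 = \left(-108 - -10 - 5 \cdot 1^{2}\right) + \left(6 \left(-3\right) + 6\right) 26 = \left(-108 + 10 - 5\right) + \left(-18 + 6\right) 26 = \left(-108 + 10 - 5\right) - 312 = -103 - 312 = -415$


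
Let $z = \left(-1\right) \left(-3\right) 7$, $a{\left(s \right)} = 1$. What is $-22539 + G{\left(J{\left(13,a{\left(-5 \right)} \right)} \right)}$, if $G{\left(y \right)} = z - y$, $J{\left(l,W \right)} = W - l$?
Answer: $-22506$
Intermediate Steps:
$z = 21$ ($z = 3 \cdot 7 = 21$)
$G{\left(y \right)} = 21 - y$
$-22539 + G{\left(J{\left(13,a{\left(-5 \right)} \right)} \right)} = -22539 + \left(21 - \left(1 - 13\right)\right) = -22539 + \left(21 - -12\right) = -22539 + \left(21 + 12\right) = -22539 + 33 = -22506$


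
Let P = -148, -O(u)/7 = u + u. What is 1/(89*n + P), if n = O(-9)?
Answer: 1/11066 ≈ 9.0367e-5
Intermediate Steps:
O(u) = -14*u (O(u) = -7*(u + u) = -14*u)
n = 126 (n = -14*(-9) = 126)
1/(89*n + P) = 1/(89*126 - 148) = 1/(11214 - 148) = 1/11066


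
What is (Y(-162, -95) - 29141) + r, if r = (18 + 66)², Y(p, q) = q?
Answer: -22180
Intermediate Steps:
r = 7056 (r = 84² = 7056)
(Y(-162, -95) - 29141) + r = (-95 - 29141) + 7056 = -29236 + 7056 = -22180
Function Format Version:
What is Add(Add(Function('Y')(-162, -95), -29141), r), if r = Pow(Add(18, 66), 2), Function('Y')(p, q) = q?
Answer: -22180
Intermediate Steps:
r = 7056 (r = Pow(84, 2) = 7056)
Add(Add(Function('Y')(-162, -95), -29141), r) = Add(Add(-95, -29141), 7056) = Add(-29236, 7056) = -22180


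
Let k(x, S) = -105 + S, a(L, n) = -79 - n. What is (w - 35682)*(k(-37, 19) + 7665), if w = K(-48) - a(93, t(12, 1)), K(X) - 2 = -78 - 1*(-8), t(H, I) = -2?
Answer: -270365667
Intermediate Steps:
K(X) = -68 (K(X) = 2 + (-78 - 1*(-8)) = 2 + (-78 + 8) = 2 - 70 = -68)
w = 9 (w = -68 - (-79 - 1*(-2)) = -68 - (-79 + 2) = -68 - 1*(-77) = -68 + 77 = 9)
(w - 35682)*(k(-37, 19) + 7665) = (9 - 35682)*((-105 + 19) + 7665) = -35673*(-86 + 7665) = -35673*7579 = -270365667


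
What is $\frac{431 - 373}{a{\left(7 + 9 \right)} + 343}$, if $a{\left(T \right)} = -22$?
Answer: $\frac{58}{321} \approx 0.18069$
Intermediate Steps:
$\frac{431 - 373}{a{\left(7 + 9 \right)} + 343} = \frac{431 - 373}{-22 + 343} = \frac{58}{321}$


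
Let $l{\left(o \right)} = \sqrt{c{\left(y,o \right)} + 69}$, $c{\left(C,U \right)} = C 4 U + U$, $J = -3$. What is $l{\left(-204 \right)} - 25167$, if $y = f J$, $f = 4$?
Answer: $-25167 + 3 \sqrt{1073} \approx -25069.0$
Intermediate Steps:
$y = -12$ ($y = 4 \left(-3\right) = -12$)
$c{\left(C,U \right)} = U + 4 C U$ ($c{\left(C,U \right)} = 4 C U + U = U + 4 C U$)
$l{\left(o \right)} = \sqrt{69 - 47 o}$ ($l{\left(o \right)} = \sqrt{o \left(1 + 4 \left(-12\right)\right) + 69} = \sqrt{o \left(1 - 48\right) + 69} = \sqrt{o \left(-47\right) + 69} = \sqrt{- 47 o + 69} = \sqrt{69 - 47 o}$)
$l{\left(-204 \right)} - 25167 = \sqrt{69 - -9588} - 25167 = \sqrt{69 + 9588} - 25167 = \sqrt{9657} - 25167 = 3 \sqrt{1073} - 25167 = -25167 + 3 \sqrt{1073}$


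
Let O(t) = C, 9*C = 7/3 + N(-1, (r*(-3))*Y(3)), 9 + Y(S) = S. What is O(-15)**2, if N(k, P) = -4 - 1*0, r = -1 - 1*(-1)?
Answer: 25/729 ≈ 0.034294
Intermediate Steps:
Y(S) = -9 + S
r = 0 (r = -1 + 1 = 0)
N(k, P) = -4 (N(k, P) = -4 + 0 = -4)
C = -5/27 (C = (7/3 - 4)/9 = (1/9)*(-5/3) = -5/27 ≈ -0.18519)
O(t) = -5/27
O(-15)**2 = (-5/27)**2 = 25/729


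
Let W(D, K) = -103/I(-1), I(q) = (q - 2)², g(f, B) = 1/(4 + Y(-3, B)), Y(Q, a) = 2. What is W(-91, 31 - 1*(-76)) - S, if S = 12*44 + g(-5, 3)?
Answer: -9713/18 ≈ -539.61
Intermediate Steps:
g(f, B) = ⅙ (g(f, B) = 1/(4 + 2) = 1/6 = ⅙)
I(q) = (-2 + q)²
S = 3169/6 (S = 12*44 + ⅙ = 528 + ⅙ = 3169/6 ≈ 528.17)
W(D, K) = -103/9 (W(D, K) = -103/(-2 - 1)² = -103/((-3)²) = -103/9)
W(-91, 31 - 1*(-76)) - S = -103/9 - 1*3169/6 = -103/9 - 3169/6 = -9713/18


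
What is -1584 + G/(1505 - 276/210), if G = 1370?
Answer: -83316386/52629 ≈ -1583.1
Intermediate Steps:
-1584 + G/(1505 - 276/210) = -1584 + 1370/(1505 - 276/210) = -1584 + 1370/(1505 - 276*1/210) = -1584 + 1370/(1505 - 46/35) = -1584 + 1370/(52629/35) = -1584 + (35/52629)*1370 = -1584 + 47950/52629 = -83316386/52629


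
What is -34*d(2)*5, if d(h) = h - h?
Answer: 0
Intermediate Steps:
d(h) = 0
-34*d(2)*5 = -34*0*5 = 0*5 = 0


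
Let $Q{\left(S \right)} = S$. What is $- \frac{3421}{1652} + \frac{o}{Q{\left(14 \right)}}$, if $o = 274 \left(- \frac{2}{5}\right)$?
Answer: $- \frac{81769}{8260} \approx -9.8994$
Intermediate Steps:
$o = - \frac{548}{5}$ ($o = 274 \left(\left(-2\right) \frac{1}{5}\right) = 274 \left(- \frac{2}{5}\right) = - \frac{548}{5} \approx -109.6$)
$- \frac{3421}{1652} + \frac{o}{Q{\left(14 \right)}} = - \frac{3421}{1652} - \frac{548}{5 \cdot 14} = \left(-3421\right) \frac{1}{1652} - \frac{274}{35} = - \frac{3421}{1652} - \frac{274}{35} = - \frac{81769}{8260}$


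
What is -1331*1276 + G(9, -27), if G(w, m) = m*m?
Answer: -1697627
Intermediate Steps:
G(w, m) = m²
-1331*1276 + G(9, -27) = -1331*1276 + (-27)² = -1698356 + 729 = -1697627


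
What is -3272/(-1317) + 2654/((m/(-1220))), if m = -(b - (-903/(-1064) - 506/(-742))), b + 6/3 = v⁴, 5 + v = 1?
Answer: 80172770310712/6250154067 ≈ 12827.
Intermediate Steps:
v = -4 (v = -5 + 1 = -4)
b = 254 (b = -2 + (-4)⁴ = -2 + 256 = 254)
m = -14237253/56392 (m = -(254 - (-903/(-1064) - 506/(-742))) = -(254 - (-903*(-1/1064) - 506*(-1/742))) = -(254 - (129/152 + 253/371)) = -(254 - 1*86315/56392) = -(254 - 86315/56392) = -1*14237253/56392 = -14237253/56392 ≈ -252.47)
-3272/(-1317) + 2654/((m/(-1220))) = -3272/(-1317) + 2654/((-14237253/56392/(-1220))) = -3272*(-1/1317) + 2654/((-14237253/56392*(-1/1220))) = 3272/1317 + 2654/(14237253/68798240) = 3272/1317 + 2654*(68798240/14237253) = 3272/1317 + 182590528960/14237253 = 80172770310712/6250154067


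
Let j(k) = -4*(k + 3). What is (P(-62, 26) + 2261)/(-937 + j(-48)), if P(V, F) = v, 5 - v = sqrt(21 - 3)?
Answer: -2266/757 + 3*sqrt(2)/757 ≈ -2.9878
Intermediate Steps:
v = 5 - 3*sqrt(2) (v = 5 - sqrt(21 - 3) = 5 - sqrt(18) = 5 - 3*sqrt(2) ≈ 0.75736)
P(V, F) = 5 - 3*sqrt(2)
j(k) = -12 - 4*k (j(k) = -4*(3 + k) = -12 - 4*k)
(P(-62, 26) + 2261)/(-937 + j(-48)) = ((5 - 3*sqrt(2)) + 2261)/(-937 + (-12 - 4*(-48))) = (2266 - 3*sqrt(2))/(-937 + (-12 + 192)) = (2266 - 3*sqrt(2))/(-937 + 180) = (2266 - 3*sqrt(2))/(-757) = (2266 - 3*sqrt(2))*(-1/757) = -2266/757 + 3*sqrt(2)/757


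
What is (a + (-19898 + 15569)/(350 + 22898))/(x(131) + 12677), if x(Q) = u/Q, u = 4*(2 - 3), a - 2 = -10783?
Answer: -32833973227/38607558384 ≈ -0.85045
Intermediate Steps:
a = -10781 (a = 2 - 10783 = -10781)
u = -4 (u = 4*(-1) = -4)
x(Q) = -4/Q
(a + (-19898 + 15569)/(350 + 22898))/(x(131) + 12677) = (-10781 + (-19898 + 15569)/(350 + 22898))/(-4/131 + 12677) = (-10781 - 4329/23248)/(-4*1/131 + 12677) = (-10781 - 4329*1/23248)/(-4/131 + 12677) = (-10781 - 4329/23248)/(1660683/131) = -250641017/23248*131/1660683 = -32833973227/38607558384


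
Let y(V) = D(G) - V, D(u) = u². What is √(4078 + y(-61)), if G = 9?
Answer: 2*√1055 ≈ 64.962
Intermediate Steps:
y(V) = 81 - V (y(V) = 9² - V = 81 - V)
√(4078 + y(-61)) = √(4078 + (81 - 1*(-61))) = √(4078 + (81 + 61)) = √(4078 + 142) = √4220 = 2*√1055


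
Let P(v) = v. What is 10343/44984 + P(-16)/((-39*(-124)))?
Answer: 12324751/54385656 ≈ 0.22662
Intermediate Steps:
10343/44984 + P(-16)/((-39*(-124))) = 10343/44984 - 16/((-39*(-124))) = 10343*(1/44984) - 16/4836 = 10343/44984 - 16*1/4836 = 10343/44984 - 4/1209 = 12324751/54385656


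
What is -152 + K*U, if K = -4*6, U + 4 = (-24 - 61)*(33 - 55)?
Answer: -44936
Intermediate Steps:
U = 1866 (U = -4 + (-24 - 61)*(33 - 55) = -4 - 85*(-22) = -4 + 1870 = 1866)
K = -24
-152 + K*U = -152 - 24*1866 = -152 - 44784 = -44936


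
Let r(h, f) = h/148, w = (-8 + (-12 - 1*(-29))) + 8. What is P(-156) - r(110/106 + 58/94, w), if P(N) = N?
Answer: -28758165/184334 ≈ -156.01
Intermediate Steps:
w = 17 (w = (-8 + (-12 + 29)) + 8 = (-8 + 17) + 8 = 9 + 8 = 17)
r(h, f) = h/148 (r(h, f) = h*(1/148) = h/148)
P(-156) - r(110/106 + 58/94, w) = -156 - (110/106 + 58/94)/148 = -156 - (110*(1/106) + 58*(1/94))/148 = -156 - (55/53 + 29/47)/148 = -156 - 4122/(148*2491) = -156 - 1*2061/184334 = -156 - 2061/184334 = -28758165/184334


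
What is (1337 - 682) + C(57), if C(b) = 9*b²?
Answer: 29896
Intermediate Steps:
(1337 - 682) + C(57) = (1337 - 682) + 9*57² = 655 + 9*3249 = 655 + 29241 = 29896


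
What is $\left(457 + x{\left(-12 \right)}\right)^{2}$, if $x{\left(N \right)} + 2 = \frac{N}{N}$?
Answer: $207936$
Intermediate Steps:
$x{\left(N \right)} = -1$ ($x{\left(N \right)} = -2 + \frac{N}{N} = -2 + 1 = -1$)
$\left(457 + x{\left(-12 \right)}\right)^{2} = \left(457 - 1\right)^{2} = 456^{2} = 207936$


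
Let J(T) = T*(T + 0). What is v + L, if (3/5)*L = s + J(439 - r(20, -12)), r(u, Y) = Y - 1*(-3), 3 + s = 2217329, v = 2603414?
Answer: 6633464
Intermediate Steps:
s = 2217326 (s = -3 + 2217329 = 2217326)
r(u, Y) = 3 + Y (r(u, Y) = Y + 3 = 3 + Y)
J(T) = T² (J(T) = T*T = T²)
L = 4030050 (L = 5*(2217326 + (439 - (3 - 12))²)/3 = 5*(2217326 + (439 - 1*(-9))²)/3 = 5*(2217326 + (439 + 9)²)/3 = 5*(2217326 + 448²)/3 = 5*(2217326 + 200704)/3 = (5/3)*2418030 = 4030050)
v + L = 2603414 + 4030050 = 6633464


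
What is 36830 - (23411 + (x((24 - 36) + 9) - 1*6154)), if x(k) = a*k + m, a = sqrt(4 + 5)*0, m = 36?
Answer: 19537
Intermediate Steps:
a = 0 (a = sqrt(9)*0 = 3*0 = 0)
x(k) = 36 (x(k) = 0*k + 36 = 0 + 36 = 36)
36830 - (23411 + (x((24 - 36) + 9) - 1*6154)) = 36830 - (23411 + (36 - 1*6154)) = 36830 - (23411 + (36 - 6154)) = 36830 - (23411 - 6118) = 36830 - 1*17293 = 36830 - 17293 = 19537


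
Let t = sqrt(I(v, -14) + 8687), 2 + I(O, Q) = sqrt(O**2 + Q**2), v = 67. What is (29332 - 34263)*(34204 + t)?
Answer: -168659924 - 4931*sqrt(8685 + sqrt(4685)) ≈ -1.6912e+8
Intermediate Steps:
I(O, Q) = -2 + sqrt(O**2 + Q**2)
t = sqrt(8685 + sqrt(4685)) (t = sqrt((-2 + sqrt(67**2 + (-14)**2)) + 8687) = sqrt((-2 + sqrt(4489 + 196)) + 8687) = sqrt((-2 + sqrt(4685)) + 8687) = sqrt(8685 + sqrt(4685)) ≈ 93.560)
(29332 - 34263)*(34204 + t) = (29332 - 34263)*(34204 + sqrt(8685 + sqrt(4685))) = -4931*(34204 + sqrt(8685 + sqrt(4685))) = -168659924 - 4931*sqrt(8685 + sqrt(4685))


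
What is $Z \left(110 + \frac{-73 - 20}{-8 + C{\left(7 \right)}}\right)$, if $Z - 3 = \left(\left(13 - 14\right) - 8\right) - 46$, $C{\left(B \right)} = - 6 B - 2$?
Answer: $-5813$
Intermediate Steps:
$C{\left(B \right)} = -2 - 6 B$
$Z = -52$ ($Z = 3 + \left(\left(\left(13 - 14\right) - 8\right) - 46\right) = 3 - 55 = -52$)
$Z \left(110 + \frac{-73 - 20}{-8 + C{\left(7 \right)}}\right) = - 52 \left(110 + \frac{-73 - 20}{-8 - 44}\right) = - 52 \left(110 - \frac{93}{-8 - 44}\right) = - 52 \left(110 - \frac{93}{-52}\right) = - 52 \left(110 - - \frac{93}{52}\right) = - 52 \left(110 + \frac{93}{52}\right) = \left(-52\right) \frac{5813}{52} = -5813$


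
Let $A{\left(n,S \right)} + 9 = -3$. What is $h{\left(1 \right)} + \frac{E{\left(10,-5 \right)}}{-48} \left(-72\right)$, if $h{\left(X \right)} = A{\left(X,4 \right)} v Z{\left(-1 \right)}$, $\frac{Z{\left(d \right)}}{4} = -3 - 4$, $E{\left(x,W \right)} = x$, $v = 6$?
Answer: $2031$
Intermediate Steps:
$A{\left(n,S \right)} = -12$ ($A{\left(n,S \right)} = -9 - 3 = -12$)
$Z{\left(d \right)} = -28$ ($Z{\left(d \right)} = 4 \left(-3 - 4\right) = 4 \left(-7\right) = -28$)
$h{\left(X \right)} = 2016$ ($h{\left(X \right)} = \left(-12\right) 6 \left(-28\right) = \left(-72\right) \left(-28\right) = 2016$)
$h{\left(1 \right)} + \frac{E{\left(10,-5 \right)}}{-48} \left(-72\right) = 2016 + \frac{10}{-48} \left(-72\right) = 2016 + 10 \left(- \frac{1}{48}\right) \left(-72\right) = 2016 - -15 = 2016 + 15 = 2031$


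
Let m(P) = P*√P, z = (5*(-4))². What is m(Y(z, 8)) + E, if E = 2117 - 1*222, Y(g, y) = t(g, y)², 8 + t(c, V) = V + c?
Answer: 64001895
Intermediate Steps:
t(c, V) = -8 + V + c (t(c, V) = -8 + (V + c) = -8 + V + c)
z = 400 (z = (-20)² = 400)
Y(g, y) = (-8 + g + y)² (Y(g, y) = (-8 + y + g)² = (-8 + g + y)²)
m(P) = P^(3/2)
E = 1895 (E = 2117 - 222 = 1895)
m(Y(z, 8)) + E = ((-8 + 400 + 8)²)^(3/2) + 1895 = (400²)^(3/2) + 1895 = 160000^(3/2) + 1895 = 64000000 + 1895 = 64001895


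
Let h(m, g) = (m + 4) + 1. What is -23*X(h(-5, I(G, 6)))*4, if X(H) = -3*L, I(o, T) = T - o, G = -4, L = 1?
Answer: 276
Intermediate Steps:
h(m, g) = 5 + m (h(m, g) = (4 + m) + 1 = 5 + m)
X(H) = -3 (X(H) = -3*1 = -3)
-23*X(h(-5, I(G, 6)))*4 = -23*(-3)*4 = 69*4 = 276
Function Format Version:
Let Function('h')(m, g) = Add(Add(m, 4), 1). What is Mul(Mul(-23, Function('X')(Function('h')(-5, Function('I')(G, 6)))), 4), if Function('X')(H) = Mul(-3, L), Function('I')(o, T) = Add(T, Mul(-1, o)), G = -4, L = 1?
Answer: 276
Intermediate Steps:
Function('h')(m, g) = Add(5, m) (Function('h')(m, g) = Add(Add(4, m), 1) = Add(5, m))
Function('X')(H) = -3 (Function('X')(H) = Mul(-3, 1) = -3)
Mul(Mul(-23, Function('X')(Function('h')(-5, Function('I')(G, 6)))), 4) = Mul(Mul(-23, -3), 4) = Mul(69, 4) = 276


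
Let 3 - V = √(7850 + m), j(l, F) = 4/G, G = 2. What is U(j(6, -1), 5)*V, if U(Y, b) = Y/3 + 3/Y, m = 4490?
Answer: 13/2 - 13*√3085/3 ≈ -234.19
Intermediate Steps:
j(l, F) = 2 (j(l, F) = 4/2 = 4*(½) = 2)
U(Y, b) = 3/Y + Y/3 (U(Y, b) = Y*(⅓) + 3/Y = Y/3 + 3/Y = 3/Y + Y/3)
V = 3 - 2*√3085 (V = 3 - √(7850 + 4490) = 3 - √12340 = 3 - 2*√3085 ≈ -108.09)
U(j(6, -1), 5)*V = (3/2 + (⅓)*2)*(3 - 2*√3085) = (3*(½) + ⅔)*(3 - 2*√3085) = (3/2 + ⅔)*(3 - 2*√3085) = 13*(3 - 2*√3085)/6 = 13/2 - 13*√3085/3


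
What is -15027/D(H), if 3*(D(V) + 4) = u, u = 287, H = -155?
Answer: -45081/275 ≈ -163.93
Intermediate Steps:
D(V) = 275/3 (D(V) = -4 + (⅓)*287 = -4 + 287/3 = 275/3)
-15027/D(H) = -15027/275/3 = -15027*3/275 = -45081/275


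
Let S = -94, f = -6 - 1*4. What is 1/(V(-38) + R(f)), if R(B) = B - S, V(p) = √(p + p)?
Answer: 21/1783 - I*√19/3566 ≈ 0.011778 - 0.0012223*I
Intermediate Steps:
V(p) = √2*√p (V(p) = √(2*p) = √2*√p)
f = -10 (f = -6 - 4 = -10)
R(B) = 94 + B (R(B) = B - 1*(-94) = B + 94 = 94 + B)
1/(V(-38) + R(f)) = 1/(√2*√(-38) + (94 - 10)) = 1/(√2*(I*√38) + 84) = 1/(2*I*√19 + 84) = 1/(84 + 2*I*√19)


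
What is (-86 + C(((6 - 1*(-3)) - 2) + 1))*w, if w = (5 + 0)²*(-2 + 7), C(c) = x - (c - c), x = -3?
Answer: -11125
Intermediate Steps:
C(c) = -3 (C(c) = -3 - (c - c) = -3 - 1*0 = -3 + 0 = -3)
w = 125 (w = 5²*5 = 25*5 = 125)
(-86 + C(((6 - 1*(-3)) - 2) + 1))*w = (-86 - 3)*125 = -89*125 = -11125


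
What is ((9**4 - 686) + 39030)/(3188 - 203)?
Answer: 8981/597 ≈ 15.044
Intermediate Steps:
((9**4 - 686) + 39030)/(3188 - 203) = ((6561 - 686) + 39030)/2985 = (5875 + 39030)*(1/2985) = 44905*(1/2985) = 8981/597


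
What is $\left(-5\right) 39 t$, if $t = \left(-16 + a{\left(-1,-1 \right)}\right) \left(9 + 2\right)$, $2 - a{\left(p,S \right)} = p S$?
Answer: $32175$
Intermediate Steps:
$a{\left(p,S \right)} = 2 - S p$ ($a{\left(p,S \right)} = 2 - p S = 2 - S p$)
$t = -165$ ($t = \left(-16 + \left(2 - \left(-1\right) \left(-1\right)\right)\right) \left(9 + 2\right) = \left(-16 + \left(2 - 1\right)\right) 11 = \left(-16 + 1\right) 11 = \left(-15\right) 11 = -165$)
$\left(-5\right) 39 t = \left(-5\right) 39 \left(-165\right) = \left(-195\right) \left(-165\right) = 32175$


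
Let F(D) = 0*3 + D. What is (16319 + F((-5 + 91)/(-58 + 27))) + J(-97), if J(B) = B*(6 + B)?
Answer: 779440/31 ≈ 25143.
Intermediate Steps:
F(D) = D (F(D) = 0 + D = D)
(16319 + F((-5 + 91)/(-58 + 27))) + J(-97) = (16319 + (-5 + 91)/(-58 + 27)) - 97*(6 - 97) = (16319 + 86/(-31)) - 97*(-91) = (16319 + 86*(-1/31)) + 8827 = (16319 - 86/31) + 8827 = 505803/31 + 8827 = 779440/31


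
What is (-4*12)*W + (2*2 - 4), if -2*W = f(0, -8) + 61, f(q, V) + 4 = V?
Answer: 1176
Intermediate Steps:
f(q, V) = -4 + V
W = -49/2 (W = -((-4 - 8) + 61)/2 = -(-12 + 61)/2 = -½*49 = -49/2 ≈ -24.500)
(-4*12)*W + (2*2 - 4) = -4*12*(-49/2) + (2*2 - 4) = -48*(-49/2) + (4 - 4) = 1176 + 0 = 1176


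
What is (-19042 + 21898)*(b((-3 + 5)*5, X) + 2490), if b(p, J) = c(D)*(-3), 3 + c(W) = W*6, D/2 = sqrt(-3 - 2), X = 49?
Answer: 7137144 - 102816*I*sqrt(5) ≈ 7.1371e+6 - 2.299e+5*I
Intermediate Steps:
D = 2*I*sqrt(5) (D = 2*sqrt(-3 - 2) = 2*sqrt(-5) = 2*(I*sqrt(5)) = 2*I*sqrt(5) ≈ 4.4721*I)
c(W) = -3 + 6*W (c(W) = -3 + W*6 = -3 + 6*W)
b(p, J) = 9 - 36*I*sqrt(5) (b(p, J) = (-3 + 6*(2*I*sqrt(5)))*(-3) = (-3 + 12*I*sqrt(5))*(-3) = 9 - 36*I*sqrt(5))
(-19042 + 21898)*(b((-3 + 5)*5, X) + 2490) = (-19042 + 21898)*((9 - 36*I*sqrt(5)) + 2490) = 2856*(2499 - 36*I*sqrt(5)) = 7137144 - 102816*I*sqrt(5)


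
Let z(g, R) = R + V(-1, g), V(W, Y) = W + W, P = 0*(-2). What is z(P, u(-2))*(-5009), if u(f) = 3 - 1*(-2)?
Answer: -15027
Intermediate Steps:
P = 0
V(W, Y) = 2*W
u(f) = 5 (u(f) = 3 + 2 = 5)
z(g, R) = -2 + R (z(g, R) = R + 2*(-1) = R - 2 = -2 + R)
z(P, u(-2))*(-5009) = (-2 + 5)*(-5009) = 3*(-5009) = -15027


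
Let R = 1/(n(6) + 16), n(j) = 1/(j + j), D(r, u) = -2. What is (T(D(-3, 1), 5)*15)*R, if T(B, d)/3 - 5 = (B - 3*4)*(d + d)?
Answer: -72900/193 ≈ -377.72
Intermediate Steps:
T(B, d) = 15 + 6*d*(-12 + B) (T(B, d) = 15 + 3*((B - 3*4)*(d + d)) = 15 + 3*((B - 12)*(2*d)) = 15 + 3*((-12 + B)*(2*d)) = 15 + 3*(2*d*(-12 + B)) = 15 + 6*d*(-12 + B))
n(j) = 1/(2*j)
R = 12/193 (R = 1/((½)/6 + 16) = 1/((½)*(⅙) + 16) = 1/(1/12 + 16) = 1/(193/12) = 12/193 ≈ 0.062176)
(T(D(-3, 1), 5)*15)*R = ((15 - 72*5 + 6*(-2)*5)*15)*(12/193) = ((15 - 360 - 60)*15)*(12/193) = -405*15*(12/193) = -6075*12/193 = -72900/193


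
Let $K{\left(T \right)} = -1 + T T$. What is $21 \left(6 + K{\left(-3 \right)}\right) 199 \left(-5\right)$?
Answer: $-292530$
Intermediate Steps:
$K{\left(T \right)} = -1 + T^{2}$
$21 \left(6 + K{\left(-3 \right)}\right) 199 \left(-5\right) = 21 \left(6 - \left(1 - \left(-3\right)^{2}\right)\right) 199 \left(-5\right) = 21 \left(6 + \left(-1 + 9\right)\right) \left(-995\right) = 21 \left(6 + 8\right) \left(-995\right) = 21 \cdot 14 \left(-995\right) = 294 \left(-995\right) = -292530$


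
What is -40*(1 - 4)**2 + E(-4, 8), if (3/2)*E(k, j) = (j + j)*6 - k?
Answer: -880/3 ≈ -293.33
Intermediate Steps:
E(k, j) = 8*j - 2*k/3 (E(k, j) = 2*((j + j)*6 - k)/3 = 2*((2*j)*6 - k)/3 = 2*(12*j - k)/3 = 2*(-k + 12*j)/3 = 8*j - 2*k/3)
-40*(1 - 4)**2 + E(-4, 8) = -40*(1 - 4)**2 + (8*8 - 2/3*(-4)) = -40*(-3)**2 + (64 + 8/3) = -40*9 + 200/3 = -360 + 200/3 = -880/3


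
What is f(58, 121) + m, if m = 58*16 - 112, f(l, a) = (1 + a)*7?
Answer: 1670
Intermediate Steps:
f(l, a) = 7 + 7*a
m = 816 (m = 928 - 112 = 816)
f(58, 121) + m = (7 + 7*121) + 816 = (7 + 847) + 816 = 854 + 816 = 1670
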